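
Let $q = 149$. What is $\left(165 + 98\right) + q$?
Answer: $412$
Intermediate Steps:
$\left(165 + 98\right) + q = \left(165 + 98\right) + 149 = 263 + 149 = 412$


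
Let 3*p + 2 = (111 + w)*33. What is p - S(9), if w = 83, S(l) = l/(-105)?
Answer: 224009/105 ≈ 2133.4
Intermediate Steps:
S(l) = -l/105 (S(l) = l*(-1/105) = -l/105)
p = 6400/3 (p = -⅔ + ((111 + 83)*33)/3 = -⅔ + (194*33)/3 = -⅔ + (⅓)*6402 = -⅔ + 2134 = 6400/3 ≈ 2133.3)
p - S(9) = 6400/3 - (-1)*9/105 = 6400/3 - 1*(-3/35) = 6400/3 + 3/35 = 224009/105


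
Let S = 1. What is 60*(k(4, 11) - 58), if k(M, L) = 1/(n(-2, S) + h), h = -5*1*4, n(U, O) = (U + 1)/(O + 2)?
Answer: -212460/61 ≈ -3482.9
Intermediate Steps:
n(U, O) = (1 + U)/(2 + O)
h = -20 (h = -5*4 = -20)
k(M, L) = -3/61 (k(M, L) = 1/((1 - 2)/(2 + 1) - 20) = 1/(-1/3 - 20) = 1/(-61/3) = -3/61)
60*(k(4, 11) - 58) = 60*(-3/61 - 58) = 60*(-3541/61) = -212460/61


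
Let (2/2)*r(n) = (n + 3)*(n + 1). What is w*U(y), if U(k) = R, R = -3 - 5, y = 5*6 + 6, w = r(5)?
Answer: -384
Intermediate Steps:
r(n) = (1 + n)*(3 + n) (r(n) = (n + 3)*(n + 1) = (3 + n)*(1 + n) = (1 + n)*(3 + n))
w = 48 (w = 3 + 5² + 4*5 = 3 + 25 + 20 = 48)
y = 36 (y = 30 + 6 = 36)
R = -8
U(k) = -8
w*U(y) = 48*(-8) = -384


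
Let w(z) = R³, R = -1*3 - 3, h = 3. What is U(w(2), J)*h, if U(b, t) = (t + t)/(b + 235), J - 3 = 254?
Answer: 1542/19 ≈ 81.158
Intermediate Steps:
J = 257 (J = 3 + 254 = 257)
R = -6 (R = -3 - 3 = -6)
w(z) = -216 (w(z) = (-6)³ = -216)
U(b, t) = 2*t/(235 + b) (U(b, t) = (2*t)/(235 + b) = 2*t/(235 + b))
U(w(2), J)*h = (2*257/(235 - 216))*3 = (2*257/19)*3 = (2*257*(1/19))*3 = (514/19)*3 = 1542/19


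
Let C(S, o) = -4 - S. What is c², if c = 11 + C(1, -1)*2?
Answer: 1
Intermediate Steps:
c = 1 (c = 11 + (-4 - 1*1)*2 = 11 + (-4 - 1)*2 = 11 - 5*2 = 11 - 10 = 1)
c² = 1² = 1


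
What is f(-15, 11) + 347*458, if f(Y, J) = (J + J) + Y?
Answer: 158933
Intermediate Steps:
f(Y, J) = Y + 2*J (f(Y, J) = 2*J + Y = Y + 2*J)
f(-15, 11) + 347*458 = (-15 + 2*11) + 347*458 = (-15 + 22) + 158926 = 7 + 158926 = 158933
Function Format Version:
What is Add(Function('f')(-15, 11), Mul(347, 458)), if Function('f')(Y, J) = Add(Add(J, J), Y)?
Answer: 158933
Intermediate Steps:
Function('f')(Y, J) = Add(Y, Mul(2, J)) (Function('f')(Y, J) = Add(Mul(2, J), Y) = Add(Y, Mul(2, J)))
Add(Function('f')(-15, 11), Mul(347, 458)) = Add(Add(-15, Mul(2, 11)), Mul(347, 458)) = Add(Add(-15, 22), 158926) = Add(7, 158926) = 158933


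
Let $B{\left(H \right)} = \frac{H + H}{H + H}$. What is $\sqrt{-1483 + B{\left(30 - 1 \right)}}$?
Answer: $i \sqrt{1482} \approx 38.497 i$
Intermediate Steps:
$B{\left(H \right)} = 1$ ($B{\left(H \right)} = \frac{2 H}{2 H} = 2 H \frac{1}{2 H} = 1$)
$\sqrt{-1483 + B{\left(30 - 1 \right)}} = \sqrt{-1483 + 1} = \sqrt{-1482} = i \sqrt{1482}$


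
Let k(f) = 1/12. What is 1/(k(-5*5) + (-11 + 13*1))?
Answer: 12/25 ≈ 0.48000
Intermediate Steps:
k(f) = 1/12
1/(k(-5*5) + (-11 + 13*1)) = 1/(1/12 + (-11 + 13*1)) = 1/(1/12 + (-11 + 13)) = 1/(1/12 + 2) = 1/(25/12) = 12/25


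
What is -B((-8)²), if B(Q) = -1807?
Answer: 1807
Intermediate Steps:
-B((-8)²) = -1*(-1807) = 1807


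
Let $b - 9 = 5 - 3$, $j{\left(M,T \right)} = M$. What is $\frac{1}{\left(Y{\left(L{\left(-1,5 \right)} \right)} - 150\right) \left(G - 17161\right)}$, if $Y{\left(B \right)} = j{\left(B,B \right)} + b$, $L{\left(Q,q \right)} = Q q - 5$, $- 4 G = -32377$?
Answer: $\frac{4}{5403783} \approx 7.4022 \cdot 10^{-7}$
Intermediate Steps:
$G = \frac{32377}{4}$ ($G = \left(- \frac{1}{4}\right) \left(-32377\right) = \frac{32377}{4} \approx 8094.3$)
$L{\left(Q,q \right)} = -5 + Q q$
$b = 11$ ($b = 9 + \left(5 - 3\right) = 9 + 2 = 11$)
$Y{\left(B \right)} = 11 + B$ ($Y{\left(B \right)} = B + 11 = 11 + B$)
$\frac{1}{\left(Y{\left(L{\left(-1,5 \right)} \right)} - 150\right) \left(G - 17161\right)} = \frac{1}{\left(\left(11 - 10\right) - 150\right) \left(\frac{32377}{4} - 17161\right)} = \frac{1}{\left(\left(11 - 10\right) - 150\right) \left(- \frac{36267}{4}\right)} = \frac{1}{\left(11 - 10\right) - 150} \left(- \frac{4}{36267}\right) = \frac{1}{1 - 150} \left(- \frac{4}{36267}\right) = \frac{1}{-149} \left(- \frac{4}{36267}\right) = \left(- \frac{1}{149}\right) \left(- \frac{4}{36267}\right) = \frac{4}{5403783}$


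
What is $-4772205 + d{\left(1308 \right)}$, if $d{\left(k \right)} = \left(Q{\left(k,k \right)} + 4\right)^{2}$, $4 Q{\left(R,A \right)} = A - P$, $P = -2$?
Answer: $- \frac{18649251}{4} \approx -4.6623 \cdot 10^{6}$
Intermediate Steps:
$Q{\left(R,A \right)} = \frac{1}{2} + \frac{A}{4}$ ($Q{\left(R,A \right)} = \frac{A - -2}{4} = \frac{A + 2}{4} = \frac{2 + A}{4} = \frac{1}{2} + \frac{A}{4}$)
$d{\left(k \right)} = \left(\frac{9}{2} + \frac{k}{4}\right)^{2}$ ($d{\left(k \right)} = \left(\left(\frac{1}{2} + \frac{k}{4}\right) + 4\right)^{2} = \left(\frac{9}{2} + \frac{k}{4}\right)^{2}$)
$-4772205 + d{\left(1308 \right)} = -4772205 + \frac{\left(18 + 1308\right)^{2}}{16} = -4772205 + \frac{1326^{2}}{16} = -4772205 + \frac{1}{16} \cdot 1758276 = -4772205 + \frac{439569}{4} = - \frac{18649251}{4}$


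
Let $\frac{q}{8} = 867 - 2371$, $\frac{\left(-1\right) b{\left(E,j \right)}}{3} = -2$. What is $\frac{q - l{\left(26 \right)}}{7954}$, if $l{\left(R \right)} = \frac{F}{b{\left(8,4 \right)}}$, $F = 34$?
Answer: $- \frac{36113}{23862} \approx -1.5134$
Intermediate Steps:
$b{\left(E,j \right)} = 6$ ($b{\left(E,j \right)} = \left(-3\right) \left(-2\right) = 6$)
$q = -12032$ ($q = 8 \left(867 - 2371\right) = 8 \left(-1504\right) = -12032$)
$l{\left(R \right)} = \frac{17}{3}$ ($l{\left(R \right)} = \frac{34}{6} = 34 \cdot \frac{1}{6} = \frac{17}{3}$)
$\frac{q - l{\left(26 \right)}}{7954} = \frac{-12032 - \frac{17}{3}}{7954} = \left(-12032 - \frac{17}{3}\right) \frac{1}{7954} = \left(- \frac{36113}{3}\right) \frac{1}{7954} = - \frac{36113}{23862}$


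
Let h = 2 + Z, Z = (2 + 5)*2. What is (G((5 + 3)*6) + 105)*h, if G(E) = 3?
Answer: 1728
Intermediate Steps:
Z = 14 (Z = 7*2 = 14)
h = 16 (h = 2 + 14 = 16)
(G((5 + 3)*6) + 105)*h = (3 + 105)*16 = 108*16 = 1728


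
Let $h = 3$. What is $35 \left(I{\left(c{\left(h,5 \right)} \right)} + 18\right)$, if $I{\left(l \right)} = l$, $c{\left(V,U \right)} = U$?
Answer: $805$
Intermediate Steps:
$35 \left(I{\left(c{\left(h,5 \right)} \right)} + 18\right) = 35 \left(5 + 18\right) = 35 \cdot 23 = 805$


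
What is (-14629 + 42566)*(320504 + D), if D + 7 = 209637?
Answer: 14810353558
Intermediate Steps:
D = 209630 (D = -7 + 209637 = 209630)
(-14629 + 42566)*(320504 + D) = (-14629 + 42566)*(320504 + 209630) = 27937*530134 = 14810353558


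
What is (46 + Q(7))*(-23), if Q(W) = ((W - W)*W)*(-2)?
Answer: -1058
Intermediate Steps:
Q(W) = 0 (Q(W) = (0*W)*(-2) = 0*(-2) = 0)
(46 + Q(7))*(-23) = (46 + 0)*(-23) = 46*(-23) = -1058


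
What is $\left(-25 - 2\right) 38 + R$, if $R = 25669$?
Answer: $24643$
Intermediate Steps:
$\left(-25 - 2\right) 38 + R = \left(-25 - 2\right) 38 + 25669 = \left(-27\right) 38 + 25669 = -1026 + 25669 = 24643$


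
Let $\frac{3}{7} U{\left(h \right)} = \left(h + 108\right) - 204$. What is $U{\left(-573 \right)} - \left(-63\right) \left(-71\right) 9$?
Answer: $-41818$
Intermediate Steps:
$U{\left(h \right)} = -224 + \frac{7 h}{3}$ ($U{\left(h \right)} = \frac{7 \left(\left(h + 108\right) - 204\right)}{3} = \frac{7 \left(\left(108 + h\right) - 204\right)}{3} = \frac{7 \left(-96 + h\right)}{3} = -224 + \frac{7 h}{3}$)
$U{\left(-573 \right)} - \left(-63\right) \left(-71\right) 9 = \left(-224 + \frac{7}{3} \left(-573\right)\right) - \left(-63\right) \left(-71\right) 9 = \left(-224 - 1337\right) - 4473 \cdot 9 = -1561 - 40257 = -41818$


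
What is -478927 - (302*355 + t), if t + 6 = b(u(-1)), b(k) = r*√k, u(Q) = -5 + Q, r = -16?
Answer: -586131 + 16*I*√6 ≈ -5.8613e+5 + 39.192*I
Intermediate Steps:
b(k) = -16*√k
t = -6 - 16*I*√6 (t = -6 - 16*√(-5 - 1) = -6 - 16*I*√6 ≈ -6.0 - 39.192*I)
-478927 - (302*355 + t) = -478927 - (302*355 + (-6 - 16*I*√6)) = -478927 - (107210 + (-6 - 16*I*√6)) = -478927 - (107204 - 16*I*√6) = -478927 + (-107204 + 16*I*√6) = -586131 + 16*I*√6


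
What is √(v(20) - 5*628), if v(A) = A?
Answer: 4*I*√195 ≈ 55.857*I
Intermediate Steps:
√(v(20) - 5*628) = √(20 - 5*628) = √(20 - 3140) = √(-3120) = 4*I*√195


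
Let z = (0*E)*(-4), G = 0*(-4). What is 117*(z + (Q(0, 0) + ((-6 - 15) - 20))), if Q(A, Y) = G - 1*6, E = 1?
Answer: -5499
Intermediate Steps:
G = 0
Q(A, Y) = -6 (Q(A, Y) = 0 - 1*6 = 0 - 6 = -6)
z = 0 (z = (0*1)*(-4) = 0*(-4) = 0)
117*(z + (Q(0, 0) + ((-6 - 15) - 20))) = 117*(0 + (-6 + ((-6 - 15) - 20))) = 117*(0 + (-6 + (-21 - 20))) = 117*(0 + (-6 - 41)) = 117*(0 - 47) = 117*(-47) = -5499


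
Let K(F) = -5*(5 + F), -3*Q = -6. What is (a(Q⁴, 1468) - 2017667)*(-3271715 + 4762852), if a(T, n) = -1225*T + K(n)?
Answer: -3048826426584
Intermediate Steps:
Q = 2 (Q = -⅓*(-6) = 2)
K(F) = -25 - 5*F
a(T, n) = -25 - 1225*T - 5*n (a(T, n) = -1225*T + (-25 - 5*n) = -25 - 1225*T - 5*n)
(a(Q⁴, 1468) - 2017667)*(-3271715 + 4762852) = ((-25 - 1225*2⁴ - 5*1468) - 2017667)*(-3271715 + 4762852) = ((-25 - 1225*16 - 7340) - 2017667)*1491137 = ((-25 - 19600 - 7340) - 2017667)*1491137 = (-26965 - 2017667)*1491137 = -2044632*1491137 = -3048826426584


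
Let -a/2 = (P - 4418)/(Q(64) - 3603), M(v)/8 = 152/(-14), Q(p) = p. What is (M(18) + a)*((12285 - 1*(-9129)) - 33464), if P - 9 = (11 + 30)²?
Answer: 26388343200/24773 ≈ 1.0652e+6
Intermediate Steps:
P = 1690 (P = 9 + (11 + 30)² = 9 + 41² = 9 + 1681 = 1690)
M(v) = -608/7 (M(v) = 8*(152/(-14)) = 8*(152*(-1/14)) = 8*(-76/7) = -608/7)
a = -5456/3539 (a = -2*(1690 - 4418)/(64 - 3603) = -(-5456)/(-3539) = -(-5456)*(-1)/3539 = -2*2728/3539 = -5456/3539 ≈ -1.5417)
(M(18) + a)*((12285 - 1*(-9129)) - 33464) = (-608/7 - 5456/3539)*((12285 - 1*(-9129)) - 33464) = -2189904*((12285 + 9129) - 33464)/24773 = -2189904*(21414 - 33464)/24773 = -2189904/24773*(-12050) = 26388343200/24773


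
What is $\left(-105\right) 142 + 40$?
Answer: $-14870$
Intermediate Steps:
$\left(-105\right) 142 + 40 = -14910 + 40 = -14870$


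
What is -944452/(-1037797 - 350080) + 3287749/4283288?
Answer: 8608351137049/5944676899576 ≈ 1.4481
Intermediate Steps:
-944452/(-1037797 - 350080) + 3287749/4283288 = -944452/(-1387877) + 3287749*(1/4283288) = -944452*(-1/1387877) + 3287749/4283288 = 944452/1387877 + 3287749/4283288 = 8608351137049/5944676899576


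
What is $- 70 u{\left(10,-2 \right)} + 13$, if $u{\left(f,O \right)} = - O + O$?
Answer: $13$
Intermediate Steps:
$u{\left(f,O \right)} = 0$
$- 70 u{\left(10,-2 \right)} + 13 = \left(-70\right) 0 + 13 = 0 + 13 = 13$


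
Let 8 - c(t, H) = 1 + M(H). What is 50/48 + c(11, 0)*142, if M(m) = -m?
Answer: 23881/24 ≈ 995.04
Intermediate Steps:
c(t, H) = 7 + H (c(t, H) = 8 - (1 - H) = 8 + (-1 + H) = 7 + H)
50/48 + c(11, 0)*142 = 50/48 + (7 + 0)*142 = 50*(1/48) + 7*142 = 25/24 + 994 = 23881/24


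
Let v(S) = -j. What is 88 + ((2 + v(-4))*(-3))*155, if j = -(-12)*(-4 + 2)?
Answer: -12002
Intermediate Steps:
j = -24 (j = -(-12)*(-2) = -3*8 = -24)
v(S) = 24 (v(S) = -1*(-24) = 24)
88 + ((2 + v(-4))*(-3))*155 = 88 + ((2 + 24)*(-3))*155 = 88 + (26*(-3))*155 = 88 - 78*155 = 88 - 12090 = -12002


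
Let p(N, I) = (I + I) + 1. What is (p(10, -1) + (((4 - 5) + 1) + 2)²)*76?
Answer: 228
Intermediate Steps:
p(N, I) = 1 + 2*I (p(N, I) = 2*I + 1 = 1 + 2*I)
(p(10, -1) + (((4 - 5) + 1) + 2)²)*76 = ((1 + 2*(-1)) + (((4 - 5) + 1) + 2)²)*76 = ((1 - 2) + ((-1 + 1) + 2)²)*76 = (-1 + (0 + 2)²)*76 = (-1 + 2²)*76 = (-1 + 4)*76 = 3*76 = 228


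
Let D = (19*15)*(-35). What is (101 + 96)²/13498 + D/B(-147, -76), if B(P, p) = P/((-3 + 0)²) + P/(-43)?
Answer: 36625094/47243 ≈ 775.25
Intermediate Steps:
B(P, p) = 34*P/387 (B(P, p) = P/((-3)²) + P*(-1/43) = P/9 - P/43 = 34*P/387)
D = -9975 (D = 285*(-35) = -9975)
(101 + 96)²/13498 + D/B(-147, -76) = (101 + 96)²/13498 - 9975/((34/387)*(-147)) = 197²*(1/13498) - 9975/(-1666/129) = 38809*(1/13498) - 9975*(-129/1666) = 38809/13498 + 183825/238 = 36625094/47243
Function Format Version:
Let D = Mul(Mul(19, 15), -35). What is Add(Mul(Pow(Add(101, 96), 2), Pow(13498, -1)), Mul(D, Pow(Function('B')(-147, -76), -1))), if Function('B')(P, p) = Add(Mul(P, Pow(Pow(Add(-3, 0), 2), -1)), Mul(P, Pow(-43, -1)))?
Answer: Rational(36625094, 47243) ≈ 775.25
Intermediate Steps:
Function('B')(P, p) = Mul(Rational(34, 387), P) (Function('B')(P, p) = Add(Mul(P, Pow(Pow(-3, 2), -1)), Mul(P, Rational(-1, 43))) = Add(Mul(P, Pow(9, -1)), Mul(Rational(-1, 43), P)) = Add(Mul(P, Rational(1, 9)), Mul(Rational(-1, 43), P)) = Add(Mul(Rational(1, 9), P), Mul(Rational(-1, 43), P)) = Mul(Rational(34, 387), P))
D = -9975 (D = Mul(285, -35) = -9975)
Add(Mul(Pow(Add(101, 96), 2), Pow(13498, -1)), Mul(D, Pow(Function('B')(-147, -76), -1))) = Add(Mul(Pow(Add(101, 96), 2), Pow(13498, -1)), Mul(-9975, Pow(Mul(Rational(34, 387), -147), -1))) = Add(Mul(Pow(197, 2), Rational(1, 13498)), Mul(-9975, Pow(Rational(-1666, 129), -1))) = Add(Mul(38809, Rational(1, 13498)), Mul(-9975, Rational(-129, 1666))) = Add(Rational(38809, 13498), Rational(183825, 238)) = Rational(36625094, 47243)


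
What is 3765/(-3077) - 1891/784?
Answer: -8770367/2412368 ≈ -3.6356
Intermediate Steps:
3765/(-3077) - 1891/784 = 3765*(-1/3077) - 1891*1/784 = -3765/3077 - 1891/784 = -8770367/2412368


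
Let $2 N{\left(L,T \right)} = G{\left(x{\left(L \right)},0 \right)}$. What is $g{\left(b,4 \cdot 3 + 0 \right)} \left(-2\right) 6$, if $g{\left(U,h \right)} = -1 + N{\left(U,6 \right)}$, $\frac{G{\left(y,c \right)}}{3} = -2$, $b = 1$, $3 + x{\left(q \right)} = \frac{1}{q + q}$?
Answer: $48$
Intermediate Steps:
$x{\left(q \right)} = -3 + \frac{1}{2 q}$ ($x{\left(q \right)} = -3 + \frac{1}{q + q} = -3 + \frac{1}{2 q}$)
$G{\left(y,c \right)} = -6$ ($G{\left(y,c \right)} = 3 \left(-2\right) = -6$)
$N{\left(L,T \right)} = -3$ ($N{\left(L,T \right)} = \frac{1}{2} \left(-6\right) = -3$)
$g{\left(U,h \right)} = -4$ ($g{\left(U,h \right)} = -1 - 3 = -4$)
$g{\left(b,4 \cdot 3 + 0 \right)} \left(-2\right) 6 = \left(-4\right) \left(-2\right) 6 = 8 \cdot 6 = 48$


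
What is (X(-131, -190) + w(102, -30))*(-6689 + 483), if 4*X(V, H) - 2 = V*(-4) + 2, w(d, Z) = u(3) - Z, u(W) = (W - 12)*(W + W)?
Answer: -670248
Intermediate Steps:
u(W) = 2*W*(-12 + W) (u(W) = (-12 + W)*(2*W) = 2*W*(-12 + W))
w(d, Z) = -54 - Z (w(d, Z) = 2*3*(-12 + 3) - Z = 2*3*(-9) - Z = -54 - Z)
X(V, H) = 1 - V (X(V, H) = 1/2 + (V*(-4) + 2)/4 = 1/2 + (-4*V + 2)/4 = 1/2 + (2 - 4*V)/4 = 1/2 + (1/2 - V) = 1 - V)
(X(-131, -190) + w(102, -30))*(-6689 + 483) = ((1 - 1*(-131)) + (-54 - 1*(-30)))*(-6689 + 483) = ((1 + 131) + (-54 + 30))*(-6206) = (132 - 24)*(-6206) = 108*(-6206) = -670248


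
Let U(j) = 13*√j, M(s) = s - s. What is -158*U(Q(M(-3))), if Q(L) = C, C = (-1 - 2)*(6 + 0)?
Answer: -6162*I*√2 ≈ -8714.4*I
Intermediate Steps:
M(s) = 0
C = -18 (C = -3*6 = -18)
Q(L) = -18
-158*U(Q(M(-3))) = -2054*√(-18) = -2054*3*I*√2 = -6162*I*√2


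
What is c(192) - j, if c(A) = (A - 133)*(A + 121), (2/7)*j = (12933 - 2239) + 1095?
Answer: -45589/2 ≈ -22795.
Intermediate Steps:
j = 82523/2 (j = 7*((12933 - 2239) + 1095)/2 = 7*(10694 + 1095)/2 = (7/2)*11789 = 82523/2 ≈ 41262.)
c(A) = (-133 + A)*(121 + A)
c(192) - j = (-16093 + 192² - 12*192) - 1*82523/2 = (-16093 + 36864 - 2304) - 82523/2 = 18467 - 82523/2 = -45589/2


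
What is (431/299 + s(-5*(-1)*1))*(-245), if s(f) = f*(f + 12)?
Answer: -6332270/299 ≈ -21178.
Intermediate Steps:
s(f) = f*(12 + f)
(431/299 + s(-5*(-1)*1))*(-245) = (431/299 + (-5*(-1)*1)*(12 - 5*(-1)*1))*(-245) = (431*(1/299) + (5*1)*(12 + 5*1))*(-245) = (431/299 + 5*(12 + 5))*(-245) = (431/299 + 5*17)*(-245) = (431/299 + 85)*(-245) = (25846/299)*(-245) = -6332270/299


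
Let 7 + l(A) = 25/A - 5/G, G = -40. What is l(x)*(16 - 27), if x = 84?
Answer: 12155/168 ≈ 72.351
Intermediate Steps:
l(A) = -55/8 + 25/A (l(A) = -7 + (25/A - 5/(-40)) = -7 + (25/A - 5*(-1/40)) = -7 + (25/A + ⅛) = -7 + (⅛ + 25/A) = -55/8 + 25/A)
l(x)*(16 - 27) = (-55/8 + 25/84)*(16 - 27) = (-55/8 + 25*(1/84))*(-11) = (-55/8 + 25/84)*(-11) = -1105/168*(-11) = 12155/168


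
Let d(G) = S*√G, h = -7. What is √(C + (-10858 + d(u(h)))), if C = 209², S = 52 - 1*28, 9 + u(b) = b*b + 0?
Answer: √(32823 + 48*√10) ≈ 181.59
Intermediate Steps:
u(b) = -9 + b² (u(b) = -9 + (b*b + 0) = -9 + (b² + 0) = -9 + b²)
S = 24 (S = 52 - 28 = 24)
d(G) = 24*√G
C = 43681
√(C + (-10858 + d(u(h)))) = √(43681 + (-10858 + 24*√(-9 + (-7)²))) = √(43681 + (-10858 + 24*√(-9 + 49))) = √(43681 + (-10858 + 24*√40)) = √(43681 + (-10858 + 24*(2*√10))) = √(43681 + (-10858 + 48*√10)) = √(32823 + 48*√10)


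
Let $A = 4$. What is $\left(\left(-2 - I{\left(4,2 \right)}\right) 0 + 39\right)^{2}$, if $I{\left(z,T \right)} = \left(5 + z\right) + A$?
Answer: $1521$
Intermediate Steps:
$I{\left(z,T \right)} = 9 + z$ ($I{\left(z,T \right)} = \left(5 + z\right) + 4 = 9 + z$)
$\left(\left(-2 - I{\left(4,2 \right)}\right) 0 + 39\right)^{2} = \left(\left(-2 - \left(9 + 4\right)\right) 0 + 39\right)^{2} = \left(\left(-2 - 13\right) 0 + 39\right)^{2} = \left(\left(-15\right) 0 + 39\right)^{2} = \left(0 + 39\right)^{2} = 39^{2} = 1521$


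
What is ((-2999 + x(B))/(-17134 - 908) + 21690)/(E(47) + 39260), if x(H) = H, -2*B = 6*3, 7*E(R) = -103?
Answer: 1369668958/2478222057 ≈ 0.55268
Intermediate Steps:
E(R) = -103/7 (E(R) = (1/7)*(-103) = -103/7)
B = -9 (B = -3*3 = -1/2*18 = -9)
((-2999 + x(B))/(-17134 - 908) + 21690)/(E(47) + 39260) = ((-2999 - 9)/(-17134 - 908) + 21690)/(-103/7 + 39260) = (-3008/(-18042) + 21690)/(274717/7) = (-3008*(-1/18042) + 21690)*(7/274717) = (1504/9021 + 21690)*(7/274717) = (195666994/9021)*(7/274717) = 1369668958/2478222057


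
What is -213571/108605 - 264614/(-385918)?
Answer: -26841244854/20956312195 ≈ -1.2808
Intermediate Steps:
-213571/108605 - 264614/(-385918) = -213571*1/108605 - 264614*(-1/385918) = -213571/108605 + 132307/192959 = -26841244854/20956312195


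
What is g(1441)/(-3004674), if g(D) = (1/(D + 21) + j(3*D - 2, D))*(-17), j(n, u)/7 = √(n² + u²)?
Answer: 1/258401964 + 119*√20747522/3004674 ≈ 0.18040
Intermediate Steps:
j(n, u) = 7*√(n² + u²)
g(D) = -119*√(D² + (-2 + 3*D)²) - 17/(21 + D) (g(D) = (1/(D + 21) + 7*√((3*D - 2)² + D²))*(-17) = (1/(21 + D) + 7*√((-2 + 3*D)² + D²))*(-17) = (1/(21 + D) + 7*√(D² + (-2 + 3*D)²))*(-17) = -119*√(D² + (-2 + 3*D)²) - 17/(21 + D))
g(1441)/(-3004674) = (17*(-1 - 147*√(1441² + (-2 + 3*1441)²) - 7*1441*√(1441² + (-2 + 3*1441)²))/(21 + 1441))/(-3004674) = (17*(-1 - 147*√(2076481 + (-2 + 4323)²) - 7*1441*√(2076481 + (-2 + 4323)²))/1462)*(-1/3004674) = (17*(1/1462)*(-1 - 147*√(2076481 + 4321²) - 7*1441*√(2076481 + 4321²)))*(-1/3004674) = (17*(1/1462)*(-1 - 147*√(2076481 + 18671041) - 7*1441*√(2076481 + 18671041)))*(-1/3004674) = (17*(1/1462)*(-1 - 147*√20747522 - 7*1441*√20747522))*(-1/3004674) = (17*(1/1462)*(-1 - 147*√20747522 - 10087*√20747522))*(-1/3004674) = (17*(1/1462)*(-1 - 10234*√20747522))*(-1/3004674) = (-1/86 - 119*√20747522)*(-1/3004674) = 1/258401964 + 119*√20747522/3004674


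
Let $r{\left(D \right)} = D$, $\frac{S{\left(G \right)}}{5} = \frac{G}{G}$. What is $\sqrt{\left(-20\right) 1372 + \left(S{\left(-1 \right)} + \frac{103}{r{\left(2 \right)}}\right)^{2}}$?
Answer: $\frac{i \sqrt{96991}}{2} \approx 155.72 i$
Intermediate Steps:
$S{\left(G \right)} = 5$ ($S{\left(G \right)} = 5 \frac{G}{G} = 5 \cdot 1 = 5$)
$\sqrt{\left(-20\right) 1372 + \left(S{\left(-1 \right)} + \frac{103}{r{\left(2 \right)}}\right)^{2}} = \sqrt{\left(-20\right) 1372 + \left(5 + \frac{103}{2}\right)^{2}} = \sqrt{-27440 + \left(5 + 103 \cdot \frac{1}{2}\right)^{2}} = \sqrt{-27440 + \left(5 + \frac{103}{2}\right)^{2}} = \sqrt{-27440 + \left(\frac{113}{2}\right)^{2}} = \sqrt{-27440 + \frac{12769}{4}} = \sqrt{- \frac{96991}{4}} = \frac{i \sqrt{96991}}{2}$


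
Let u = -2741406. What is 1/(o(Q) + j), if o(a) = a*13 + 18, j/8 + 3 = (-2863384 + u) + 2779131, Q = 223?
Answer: -1/22602379 ≈ -4.4243e-8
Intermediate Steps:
j = -22605296 (j = -24 + 8*((-2863384 - 2741406) + 2779131) = -24 + 8*(-5604790 + 2779131) = -24 + 8*(-2825659) = -24 - 22605272 = -22605296)
o(a) = 18 + 13*a (o(a) = 13*a + 18 = 18 + 13*a)
1/(o(Q) + j) = 1/((18 + 13*223) - 22605296) = 1/((18 + 2899) - 22605296) = 1/(2917 - 22605296) = 1/(-22602379) = -1/22602379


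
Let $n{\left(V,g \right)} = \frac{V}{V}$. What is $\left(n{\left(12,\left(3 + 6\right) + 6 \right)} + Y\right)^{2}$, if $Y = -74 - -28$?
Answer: $2025$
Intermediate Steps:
$n{\left(V,g \right)} = 1$
$Y = -46$ ($Y = -74 + 28 = -46$)
$\left(n{\left(12,\left(3 + 6\right) + 6 \right)} + Y\right)^{2} = \left(1 - 46\right)^{2} = \left(-45\right)^{2} = 2025$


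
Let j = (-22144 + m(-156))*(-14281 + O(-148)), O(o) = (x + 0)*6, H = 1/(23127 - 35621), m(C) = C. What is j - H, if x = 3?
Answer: 3973902860601/12494 ≈ 3.1806e+8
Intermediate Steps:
H = -1/12494 (H = 1/(-12494) = -1/12494 ≈ -8.0038e-5)
O(o) = 18 (O(o) = (3 + 0)*6 = 3*6 = 18)
j = 318064900 (j = (-22144 - 156)*(-14281 + 18) = -22300*(-14263) = 318064900)
j - H = 318064900 - 1*(-1/12494) = 318064900 + 1/12494 = 3973902860601/12494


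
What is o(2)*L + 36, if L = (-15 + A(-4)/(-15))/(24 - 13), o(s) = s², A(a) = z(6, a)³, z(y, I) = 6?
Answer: 1392/55 ≈ 25.309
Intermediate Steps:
A(a) = 216 (A(a) = 6³ = 216)
L = -147/55 (L = (-15 + 216/(-15))/(24 - 13) = (-15 + 216*(-1/15))/11 = (-15 - 72/5)*(1/11) = -147/5*1/11 = -147/55 ≈ -2.6727)
o(2)*L + 36 = 2²*(-147/55) + 36 = 4*(-147/55) + 36 = -588/55 + 36 = 1392/55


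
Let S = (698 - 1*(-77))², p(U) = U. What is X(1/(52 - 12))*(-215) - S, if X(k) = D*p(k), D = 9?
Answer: -4805387/8 ≈ -6.0067e+5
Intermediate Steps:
X(k) = 9*k
S = 600625 (S = (698 + 77)² = 775² = 600625)
X(1/(52 - 12))*(-215) - S = (9/(52 - 12))*(-215) - 1*600625 = (9/40)*(-215) - 600625 = -387/8 - 600625 = -4805387/8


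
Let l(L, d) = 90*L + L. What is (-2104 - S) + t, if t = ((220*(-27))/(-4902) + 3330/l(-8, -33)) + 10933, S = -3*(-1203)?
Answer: 1551365415/297388 ≈ 5216.6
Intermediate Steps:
l(L, d) = 91*L
S = 3609
t = 3250343059/297388 (t = ((220*(-27))/(-4902) + 3330/((91*(-8)))) + 10933 = (-5940*(-1/4902) + 3330/(-728)) + 10933 = (990/817 + 3330*(-1/728)) + 10933 = (990/817 - 1665/364) + 10933 = -999945/297388 + 10933 = 3250343059/297388 ≈ 10930.)
(-2104 - S) + t = (-2104 - 1*3609) + 3250343059/297388 = (-2104 - 3609) + 3250343059/297388 = -5713 + 3250343059/297388 = 1551365415/297388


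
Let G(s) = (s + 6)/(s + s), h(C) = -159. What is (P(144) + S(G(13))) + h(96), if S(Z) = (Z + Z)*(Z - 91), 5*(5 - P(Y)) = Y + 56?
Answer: -110165/338 ≈ -325.93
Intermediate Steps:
P(Y) = -31/5 - Y/5 (P(Y) = 5 - (Y + 56)/5 = 5 - (56 + Y)/5 = 5 + (-56/5 - Y/5) = -31/5 - Y/5)
G(s) = (6 + s)/(2*s) (G(s) = (6 + s)/((2*s)) = (6 + s)*(1/(2*s)) = (6 + s)/(2*s))
S(Z) = 2*Z*(-91 + Z) (S(Z) = (2*Z)*(-91 + Z) = 2*Z*(-91 + Z))
(P(144) + S(G(13))) + h(96) = ((-31/5 - ⅕*144) + 2*((½)*(6 + 13)/13)*(-91 + (½)*(6 + 13)/13)) - 159 = ((-31/5 - 144/5) + 2*((½)*(1/13)*19)*(-91 + (½)*(1/13)*19)) - 159 = (-35 + 2*(19/26)*(-91 + 19/26)) - 159 = (-35 + 2*(19/26)*(-2347/26)) - 159 = (-35 - 44593/338) - 159 = -56423/338 - 159 = -110165/338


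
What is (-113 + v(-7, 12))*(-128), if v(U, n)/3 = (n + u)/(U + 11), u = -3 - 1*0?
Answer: 13600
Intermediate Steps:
u = -3 (u = -3 + 0 = -3)
v(U, n) = 3*(-3 + n)/(11 + U) (v(U, n) = 3*((n - 3)/(U + 11)) = 3*((-3 + n)/(11 + U)) = 3*(-3 + n)/(11 + U))
(-113 + v(-7, 12))*(-128) = (-113 + 3*(-3 + 12)/(11 - 7))*(-128) = (-113 + 3*9/4)*(-128) = (-113 + 3*(1/4)*9)*(-128) = (-113 + 27/4)*(-128) = -425/4*(-128) = 13600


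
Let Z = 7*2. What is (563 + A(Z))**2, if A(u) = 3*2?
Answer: 323761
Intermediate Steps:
Z = 14
A(u) = 6
(563 + A(Z))**2 = (563 + 6)**2 = 569**2 = 323761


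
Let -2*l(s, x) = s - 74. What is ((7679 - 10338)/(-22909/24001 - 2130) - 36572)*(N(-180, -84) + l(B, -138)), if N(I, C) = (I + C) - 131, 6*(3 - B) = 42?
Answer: 665866866963044/51145039 ≈ 1.3019e+7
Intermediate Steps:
B = -4 (B = 3 - 1/6*42 = 3 - 7 = -4)
l(s, x) = 37 - s/2 (l(s, x) = -(s - 74)/2 = -(-74 + s)/2 = 37 - s/2)
N(I, C) = -131 + C + I (N(I, C) = (C + I) - 131 = -131 + C + I)
((7679 - 10338)/(-22909/24001 - 2130) - 36572)*(N(-180, -84) + l(B, -138)) = ((7679 - 10338)/(-22909/24001 - 2130) - 36572)*((-131 - 84 - 180) + (37 - 1/2*(-4))) = (-2659/(-22909*1/24001 - 2130) - 36572)*(-395 + (37 + 2)) = (-2659/(-22909/24001 - 2130) - 36572)*(-395 + 39) = (-2659/(-51145039/24001) - 36572)*(-356) = (-2659*(-24001/51145039) - 36572)*(-356) = (63818659/51145039 - 36572)*(-356) = -1870412547649/51145039*(-356) = 665866866963044/51145039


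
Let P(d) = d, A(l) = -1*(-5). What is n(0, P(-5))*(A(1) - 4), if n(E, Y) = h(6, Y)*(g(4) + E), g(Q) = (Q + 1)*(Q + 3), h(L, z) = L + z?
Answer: 35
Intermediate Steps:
A(l) = 5
g(Q) = (1 + Q)*(3 + Q)
n(E, Y) = (6 + Y)*(35 + E) (n(E, Y) = (6 + Y)*((3 + 4² + 4*4) + E) = (6 + Y)*((3 + 16 + 16) + E) = (6 + Y)*(35 + E))
n(0, P(-5))*(A(1) - 4) = ((6 - 5)*(35 + 0))*(5 - 4) = (1*35)*1 = 35*1 = 35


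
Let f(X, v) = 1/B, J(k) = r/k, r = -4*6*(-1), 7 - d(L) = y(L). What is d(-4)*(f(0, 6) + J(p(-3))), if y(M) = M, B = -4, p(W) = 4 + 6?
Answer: 473/20 ≈ 23.650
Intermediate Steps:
p(W) = 10
d(L) = 7 - L
r = 24 (r = -24*(-1) = 24)
J(k) = 24/k
f(X, v) = -1/4 (f(X, v) = 1/(-4) = -1/4)
d(-4)*(f(0, 6) + J(p(-3))) = (7 - 1*(-4))*(-1/4 + 24/10) = (7 + 4)*(-1/4 + 24*(1/10)) = 11*(-1/4 + 12/5) = 11*(43/20) = 473/20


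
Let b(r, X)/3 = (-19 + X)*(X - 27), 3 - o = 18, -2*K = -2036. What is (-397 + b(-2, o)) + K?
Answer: 4905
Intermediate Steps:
K = 1018 (K = -½*(-2036) = 1018)
o = -15 (o = 3 - 1*18 = 3 - 18 = -15)
b(r, X) = 3*(-27 + X)*(-19 + X) (b(r, X) = 3*((-19 + X)*(X - 27)) = 3*((-19 + X)*(-27 + X)) = 3*((-27 + X)*(-19 + X)) = 3*(-27 + X)*(-19 + X))
(-397 + b(-2, o)) + K = (-397 + (1539 - 138*(-15) + 3*(-15)²)) + 1018 = (-397 + (1539 + 2070 + 3*225)) + 1018 = (-397 + (1539 + 2070 + 675)) + 1018 = (-397 + 4284) + 1018 = 3887 + 1018 = 4905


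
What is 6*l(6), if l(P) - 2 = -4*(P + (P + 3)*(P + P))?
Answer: -2724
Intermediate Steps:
l(P) = 2 - 4*P - 8*P*(3 + P) (l(P) = 2 - 4*(P + (P + 3)*(P + P)) = 2 - 4*(P + (3 + P)*(2*P)) = 2 - 4*(P + 2*P*(3 + P)) = 2 + (-4*P - 8*P*(3 + P)) = 2 - 4*P - 8*P*(3 + P))
6*l(6) = 6*(2 - 28*6 - 8*6**2) = 6*(2 - 168 - 8*36) = 6*(2 - 168 - 288) = 6*(-454) = -2724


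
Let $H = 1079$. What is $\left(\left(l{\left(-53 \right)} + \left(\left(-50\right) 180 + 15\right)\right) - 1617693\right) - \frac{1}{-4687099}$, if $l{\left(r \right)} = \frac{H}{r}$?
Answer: $- \frac{404098301217234}{248416247} \approx -1.6267 \cdot 10^{6}$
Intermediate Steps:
$l{\left(r \right)} = \frac{1079}{r}$
$\left(\left(l{\left(-53 \right)} + \left(\left(-50\right) 180 + 15\right)\right) - 1617693\right) - \frac{1}{-4687099} = \left(\left(\frac{1079}{-53} + \left(\left(-50\right) 180 + 15\right)\right) - 1617693\right) - \frac{1}{-4687099} = \left(\left(1079 \left(- \frac{1}{53}\right) + \left(-9000 + 15\right)\right) - 1617693\right) - - \frac{1}{4687099} = \left(\left(- \frac{1079}{53} - 8985\right) - 1617693\right) + \frac{1}{4687099} = \left(- \frac{477284}{53} - 1617693\right) + \frac{1}{4687099} = - \frac{86215013}{53} + \frac{1}{4687099} = - \frac{404098301217234}{248416247}$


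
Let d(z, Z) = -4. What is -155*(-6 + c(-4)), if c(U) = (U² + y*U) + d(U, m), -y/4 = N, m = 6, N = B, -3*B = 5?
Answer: 9610/3 ≈ 3203.3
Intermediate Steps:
B = -5/3 (B = -⅓*5 = -5/3 ≈ -1.6667)
N = -5/3 ≈ -1.6667
y = 20/3 (y = -4*(-5/3) = 20/3 ≈ 6.6667)
c(U) = -4 + U² + 20*U/3 (c(U) = (U² + 20*U/3) - 4 = -4 + U² + 20*U/3)
-155*(-6 + c(-4)) = -155*(-6 + (-4 + (-4)² + (20/3)*(-4))) = -155*(-6 + (-4 + 16 - 80/3)) = -155*(-6 - 44/3) = -155*(-62/3) = 9610/3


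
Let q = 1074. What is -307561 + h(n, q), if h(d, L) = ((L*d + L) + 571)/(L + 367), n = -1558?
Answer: -444867048/1441 ≈ -3.0872e+5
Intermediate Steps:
h(d, L) = (571 + L + L*d)/(367 + L) (h(d, L) = ((L + L*d) + 571)/(367 + L) = (571 + L + L*d)/(367 + L))
-307561 + h(n, q) = -307561 + (571 + 1074 + 1074*(-1558))/(367 + 1074) = -307561 + (571 + 1074 - 1673292)/1441 = -307561 + (1/1441)*(-1671647) = -307561 - 1671647/1441 = -444867048/1441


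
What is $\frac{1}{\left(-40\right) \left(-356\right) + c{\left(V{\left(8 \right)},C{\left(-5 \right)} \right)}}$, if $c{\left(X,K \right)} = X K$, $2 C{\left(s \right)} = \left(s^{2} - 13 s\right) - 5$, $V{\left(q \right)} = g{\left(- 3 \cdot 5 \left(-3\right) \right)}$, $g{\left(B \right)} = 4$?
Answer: $\frac{1}{14410} \approx 6.9396 \cdot 10^{-5}$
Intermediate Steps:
$V{\left(q \right)} = 4$
$C{\left(s \right)} = - \frac{5}{2} + \frac{s^{2}}{2} - \frac{13 s}{2}$ ($C{\left(s \right)} = \frac{\left(s^{2} - 13 s\right) - 5}{2} = \frac{-5 + s^{2} - 13 s}{2} = - \frac{5}{2} + \frac{s^{2}}{2} - \frac{13 s}{2}$)
$c{\left(X,K \right)} = K X$
$\frac{1}{\left(-40\right) \left(-356\right) + c{\left(V{\left(8 \right)},C{\left(-5 \right)} \right)}} = \frac{1}{\left(-40\right) \left(-356\right) + \left(- \frac{5}{2} + \frac{\left(-5\right)^{2}}{2} - - \frac{65}{2}\right) 4} = \frac{1}{14240 + \left(- \frac{5}{2} + \frac{1}{2} \cdot 25 + \frac{65}{2}\right) 4} = \frac{1}{14240 + \left(- \frac{5}{2} + \frac{25}{2} + \frac{65}{2}\right) 4} = \frac{1}{14240 + \frac{85}{2} \cdot 4} = \frac{1}{14240 + 170} = \frac{1}{14410}$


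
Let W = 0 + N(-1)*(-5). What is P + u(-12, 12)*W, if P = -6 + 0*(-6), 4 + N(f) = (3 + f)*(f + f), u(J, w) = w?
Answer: 474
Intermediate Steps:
N(f) = -4 + 2*f*(3 + f) (N(f) = -4 + (3 + f)*(f + f) = -4 + (3 + f)*(2*f) = -4 + 2*f*(3 + f))
P = -6 (P = -6 + 0 = -6)
W = 40 (W = 0 + (-4 + 2*(-1)**2 + 6*(-1))*(-5) = 0 + (-4 + 2*1 - 6)*(-5) = 0 + (-4 + 2 - 6)*(-5) = 0 - 8*(-5) = 0 + 40 = 40)
P + u(-12, 12)*W = -6 + 12*40 = -6 + 480 = 474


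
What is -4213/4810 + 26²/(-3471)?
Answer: -1374991/1284270 ≈ -1.0706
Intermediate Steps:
-4213/4810 + 26²/(-3471) = -4213*1/4810 + 676*(-1/3471) = -4213/4810 - 52/267 = -1374991/1284270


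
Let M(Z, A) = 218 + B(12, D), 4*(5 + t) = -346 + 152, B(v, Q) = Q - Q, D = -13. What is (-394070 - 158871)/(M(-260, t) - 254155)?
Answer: 552941/253937 ≈ 2.1775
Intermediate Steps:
B(v, Q) = 0
t = -107/2 (t = -5 + (-346 + 152)/4 = -5 + (1/4)*(-194) = -5 - 97/2 = -107/2 ≈ -53.500)
M(Z, A) = 218 (M(Z, A) = 218 + 0 = 218)
(-394070 - 158871)/(M(-260, t) - 254155) = (-394070 - 158871)/(218 - 254155) = -552941/(-253937) = -552941*(-1/253937) = 552941/253937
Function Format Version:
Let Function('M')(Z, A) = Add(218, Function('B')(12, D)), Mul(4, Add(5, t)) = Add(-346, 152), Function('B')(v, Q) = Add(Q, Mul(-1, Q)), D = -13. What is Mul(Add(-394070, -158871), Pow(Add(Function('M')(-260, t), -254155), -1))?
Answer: Rational(552941, 253937) ≈ 2.1775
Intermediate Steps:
Function('B')(v, Q) = 0
t = Rational(-107, 2) (t = Add(-5, Mul(Rational(1, 4), Add(-346, 152))) = Add(-5, Mul(Rational(1, 4), -194)) = Add(-5, Rational(-97, 2)) = Rational(-107, 2) ≈ -53.500)
Function('M')(Z, A) = 218 (Function('M')(Z, A) = Add(218, 0) = 218)
Mul(Add(-394070, -158871), Pow(Add(Function('M')(-260, t), -254155), -1)) = Mul(Add(-394070, -158871), Pow(Add(218, -254155), -1)) = Mul(-552941, Pow(-253937, -1)) = Mul(-552941, Rational(-1, 253937)) = Rational(552941, 253937)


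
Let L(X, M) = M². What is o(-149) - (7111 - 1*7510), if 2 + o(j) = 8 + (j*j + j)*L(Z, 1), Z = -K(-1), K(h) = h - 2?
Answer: 22457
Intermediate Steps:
K(h) = -2 + h
Z = 3 (Z = -(-2 - 1) = -1*(-3) = 3)
o(j) = 6 + j + j² (o(j) = -2 + (8 + (j*j + j)*1²) = -2 + (8 + (j² + j)*1) = -2 + (8 + (j + j²)*1) = -2 + (8 + (j + j²)) = -2 + (8 + j + j²) = 6 + j + j²)
o(-149) - (7111 - 1*7510) = (6 - 149 + (-149)²) - (7111 - 1*7510) = (6 - 149 + 22201) - (7111 - 7510) = 22058 - 1*(-399) = 22058 + 399 = 22457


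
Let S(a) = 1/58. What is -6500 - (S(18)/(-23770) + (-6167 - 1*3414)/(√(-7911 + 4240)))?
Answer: -8961289999/1378660 - 9581*I*√3671/3671 ≈ -6500.0 - 158.13*I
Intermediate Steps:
S(a) = 1/58
-6500 - (S(18)/(-23770) + (-6167 - 1*3414)/(√(-7911 + 4240))) = -6500 - ((1/58)/(-23770) + (-6167 - 1*3414)/(√(-7911 + 4240))) = -6500 - ((1/58)*(-1/23770) + (-6167 - 3414)/(√(-3671))) = -6500 - (-1/1378660 - 9581*(-I*√3671/3671)) = -6500 - (-1/1378660 - (-9581)*I*√3671/3671) = -6500 - (-1/1378660 + 9581*I*√3671/3671) = -6500 + (1/1378660 - 9581*I*√3671/3671) = -8961289999/1378660 - 9581*I*√3671/3671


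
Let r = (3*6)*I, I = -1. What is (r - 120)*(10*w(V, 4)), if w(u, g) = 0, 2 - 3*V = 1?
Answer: 0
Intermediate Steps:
V = 1/3 (V = 2/3 - 1/3*1 = 2/3 - 1/3 = 1/3 ≈ 0.33333)
r = -18 (r = (3*6)*(-1) = 18*(-1) = -18)
(r - 120)*(10*w(V, 4)) = (-18 - 120)*(10*0) = -138*0 = 0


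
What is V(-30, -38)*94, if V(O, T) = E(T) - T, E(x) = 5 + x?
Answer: 470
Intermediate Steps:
V(O, T) = 5 (V(O, T) = (5 + T) - T = 5)
V(-30, -38)*94 = 5*94 = 470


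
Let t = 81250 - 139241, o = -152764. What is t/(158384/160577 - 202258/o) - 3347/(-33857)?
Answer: -24081399728088565831/959394911142697 ≈ -25101.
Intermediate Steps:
t = -57991
t/(158384/160577 - 202258/o) - 3347/(-33857) = -57991/(158384/160577 - 202258/(-152764)) - 3347/(-33857) = -57991/(158384*(1/160577) - 202258*(-1/152764)) - 3347*(-1/33857) = -57991/(158384/160577 + 101129/76382) + 3347/33857 = -57991/28336678121/12265192414 + 3347/33857 = -57991*12265192414/28336678121 + 3347/33857 = -711270773280274/28336678121 + 3347/33857 = -24081399728088565831/959394911142697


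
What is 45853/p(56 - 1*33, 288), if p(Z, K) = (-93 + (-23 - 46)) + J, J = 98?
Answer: -45853/64 ≈ -716.45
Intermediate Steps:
p(Z, K) = -64 (p(Z, K) = (-93 + (-23 - 46)) + 98 = (-93 - 69) + 98 = -162 + 98 = -64)
45853/p(56 - 1*33, 288) = 45853/(-64) = 45853*(-1/64) = -45853/64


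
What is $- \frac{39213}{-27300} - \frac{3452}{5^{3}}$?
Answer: $- \frac{1191173}{45500} \approx -26.18$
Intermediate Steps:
$- \frac{39213}{-27300} - \frac{3452}{5^{3}} = \left(-39213\right) \left(- \frac{1}{27300}\right) - \frac{3452}{125} = \frac{13071}{9100} - \frac{3452}{125} = - \frac{1191173}{45500}$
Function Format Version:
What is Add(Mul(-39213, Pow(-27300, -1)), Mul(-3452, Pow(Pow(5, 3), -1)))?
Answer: Rational(-1191173, 45500) ≈ -26.180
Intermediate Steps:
Add(Mul(-39213, Pow(-27300, -1)), Mul(-3452, Pow(Pow(5, 3), -1))) = Add(Mul(-39213, Rational(-1, 27300)), Mul(-3452, Pow(125, -1))) = Add(Rational(13071, 9100), Mul(-3452, Rational(1, 125))) = Add(Rational(13071, 9100), Rational(-3452, 125)) = Rational(-1191173, 45500)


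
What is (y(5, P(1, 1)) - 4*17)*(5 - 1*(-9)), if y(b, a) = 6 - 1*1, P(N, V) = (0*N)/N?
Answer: -882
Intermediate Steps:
P(N, V) = 0 (P(N, V) = 0/N = 0)
y(b, a) = 5 (y(b, a) = 6 - 1 = 5)
(y(5, P(1, 1)) - 4*17)*(5 - 1*(-9)) = (5 - 4*17)*(5 - 1*(-9)) = (5 - 68)*(5 + 9) = -63*14 = -882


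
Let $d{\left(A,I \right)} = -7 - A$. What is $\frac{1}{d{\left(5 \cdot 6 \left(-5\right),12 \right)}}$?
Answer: $\frac{1}{143} \approx 0.006993$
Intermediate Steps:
$\frac{1}{d{\left(5 \cdot 6 \left(-5\right),12 \right)}} = \frac{1}{-7 - 5 \cdot 6 \left(-5\right)} = \frac{1}{-7 - 30 \left(-5\right)} = \frac{1}{-7 - -150} = \frac{1}{-7 + 150} = \frac{1}{143}$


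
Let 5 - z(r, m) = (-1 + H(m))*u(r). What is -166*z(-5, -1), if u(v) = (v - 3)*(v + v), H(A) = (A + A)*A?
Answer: 12450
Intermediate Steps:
H(A) = 2*A**2 (H(A) = (2*A)*A = 2*A**2)
u(v) = 2*v*(-3 + v) (u(v) = (-3 + v)*(2*v) = 2*v*(-3 + v))
z(r, m) = 5 - 2*r*(-1 + 2*m**2)*(-3 + r) (z(r, m) = 5 - (-1 + 2*m**2)*2*r*(-3 + r) = 5 - 2*r*(-1 + 2*m**2)*(-3 + r))
-166*z(-5, -1) = -166*(5 + 2*(-5)*(-3 - 5) - 4*(-5)*(-1)**2*(-3 - 5)) = -166*(5 + 2*(-5)*(-8) - 4*(-5)*1*(-8)) = -166*(5 + 80 - 160) = -166*(-75) = 12450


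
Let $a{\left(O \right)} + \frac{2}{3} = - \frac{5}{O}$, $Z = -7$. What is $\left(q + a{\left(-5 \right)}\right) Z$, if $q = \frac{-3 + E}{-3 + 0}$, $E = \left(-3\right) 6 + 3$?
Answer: $- \frac{133}{3} \approx -44.333$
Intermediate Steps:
$E = -15$ ($E = -18 + 3 = -15$)
$q = 6$ ($q = \frac{-3 - 15}{-3 + 0} = - \frac{18}{-3} = \left(-18\right) \left(- \frac{1}{3}\right) = 6$)
$a{\left(O \right)} = - \frac{2}{3} - \frac{5}{O}$
$\left(q + a{\left(-5 \right)}\right) Z = \left(6 - \left(\frac{2}{3} + \frac{5}{-5}\right)\right) \left(-7\right) = \left(6 - - \frac{1}{3}\right) \left(-7\right) = \left(6 + \left(- \frac{2}{3} + 1\right)\right) \left(-7\right) = \left(6 + \frac{1}{3}\right) \left(-7\right) = \frac{19}{3} \left(-7\right) = - \frac{133}{3}$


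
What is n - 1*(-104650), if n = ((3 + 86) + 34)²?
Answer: 119779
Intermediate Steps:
n = 15129 (n = (89 + 34)² = 123² = 15129)
n - 1*(-104650) = 15129 - 1*(-104650) = 15129 + 104650 = 119779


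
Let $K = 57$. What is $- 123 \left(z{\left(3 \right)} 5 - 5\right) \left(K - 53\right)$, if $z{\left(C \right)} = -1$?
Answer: $4920$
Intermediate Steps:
$- 123 \left(z{\left(3 \right)} 5 - 5\right) \left(K - 53\right) = - 123 \left(\left(-1\right) 5 - 5\right) \left(57 - 53\right) = - 123 \left(-5 - 5\right) 4 = - 123 \left(\left(-10\right) 4\right) = \left(-123\right) \left(-40\right) = 4920$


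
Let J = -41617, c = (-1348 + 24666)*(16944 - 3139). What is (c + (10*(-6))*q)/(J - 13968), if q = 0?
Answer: -64380998/11117 ≈ -5791.2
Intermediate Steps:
c = 321904990 (c = 23318*13805 = 321904990)
(c + (10*(-6))*q)/(J - 13968) = (321904990 + (10*(-6))*0)/(-41617 - 13968) = (321904990 - 60*0)/(-55585) = (321904990 + 0)*(-1/55585) = 321904990*(-1/55585) = -64380998/11117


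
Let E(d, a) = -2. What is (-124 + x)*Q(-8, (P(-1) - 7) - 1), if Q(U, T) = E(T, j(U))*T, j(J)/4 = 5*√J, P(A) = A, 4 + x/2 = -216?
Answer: -10152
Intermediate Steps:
x = -440 (x = -8 + 2*(-216) = -8 - 432 = -440)
j(J) = 20*√J (j(J) = 4*(5*√J) = 20*√J)
Q(U, T) = -2*T
(-124 + x)*Q(-8, (P(-1) - 7) - 1) = (-124 - 440)*(-2*((-1 - 7) - 1)) = -(-1128)*(-8 - 1) = -(-1128)*(-9) = -564*18 = -10152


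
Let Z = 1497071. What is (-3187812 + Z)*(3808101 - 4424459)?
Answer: 1042101741278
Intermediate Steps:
(-3187812 + Z)*(3808101 - 4424459) = (-3187812 + 1497071)*(3808101 - 4424459) = -1690741*(-616358) = 1042101741278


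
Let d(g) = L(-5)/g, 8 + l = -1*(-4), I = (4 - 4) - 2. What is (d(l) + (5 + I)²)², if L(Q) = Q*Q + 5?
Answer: 9/4 ≈ 2.2500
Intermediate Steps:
I = -2 (I = 0 - 2 = -2)
l = -4 (l = -8 - 1*(-4) = -8 + 4 = -4)
L(Q) = 5 + Q² (L(Q) = Q² + 5 = 5 + Q²)
d(g) = 30/g (d(g) = (5 + (-5)²)/g = (5 + 25)/g = 30/g)
(d(l) + (5 + I)²)² = (30/(-4) + (5 - 2)²)² = (30*(-¼) + 3²)² = (-15/2 + 9)² = (3/2)² = 9/4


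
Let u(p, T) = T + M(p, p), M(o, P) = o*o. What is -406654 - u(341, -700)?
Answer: -522235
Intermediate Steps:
M(o, P) = o**2
u(p, T) = T + p**2
-406654 - u(341, -700) = -406654 - (-700 + 341**2) = -406654 - (-700 + 116281) = -406654 - 1*115581 = -406654 - 115581 = -522235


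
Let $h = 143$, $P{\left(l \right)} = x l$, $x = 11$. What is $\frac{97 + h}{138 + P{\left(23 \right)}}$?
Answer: $\frac{240}{391} \approx 0.61381$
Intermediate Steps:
$P{\left(l \right)} = 11 l$
$\frac{97 + h}{138 + P{\left(23 \right)}} = \frac{97 + 143}{138 + 11 \cdot 23} = \frac{240}{138 + 253} = \frac{240}{391}$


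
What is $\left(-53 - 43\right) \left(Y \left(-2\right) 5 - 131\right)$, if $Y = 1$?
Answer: $13536$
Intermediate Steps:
$\left(-53 - 43\right) \left(Y \left(-2\right) 5 - 131\right) = \left(-53 - 43\right) \left(1 \left(-2\right) 5 - 131\right) = - 96 \left(\left(-2\right) 5 - 131\right) = - 96 \left(-10 - 131\right) = \left(-96\right) \left(-141\right) = 13536$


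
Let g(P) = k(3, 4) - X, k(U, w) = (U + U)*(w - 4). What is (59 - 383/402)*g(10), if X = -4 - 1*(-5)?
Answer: -23335/402 ≈ -58.047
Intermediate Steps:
k(U, w) = 2*U*(-4 + w) (k(U, w) = (2*U)*(-4 + w) = 2*U*(-4 + w))
X = 1 (X = -4 + 5 = 1)
g(P) = -1 (g(P) = 2*3*(-4 + 4) - 1*1 = 2*3*0 - 1 = 0 - 1 = -1)
(59 - 383/402)*g(10) = (59 - 383/402)*(-1) = (23335/402)*(-1) = -23335/402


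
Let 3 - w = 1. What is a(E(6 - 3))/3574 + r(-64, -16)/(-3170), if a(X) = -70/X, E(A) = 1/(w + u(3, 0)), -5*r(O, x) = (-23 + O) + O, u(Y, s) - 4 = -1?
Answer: -3043587/28323950 ≈ -0.10746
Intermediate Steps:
w = 2 (w = 3 - 1*1 = 3 - 1 = 2)
u(Y, s) = 3 (u(Y, s) = 4 - 1 = 3)
r(O, x) = 23/5 - 2*O/5 (r(O, x) = -((-23 + O) + O)/5 = -(-23 + 2*O)/5 = 23/5 - 2*O/5)
E(A) = ⅕ (E(A) = 1/(2 + 3) = 1/5 = ⅕)
a(E(6 - 3))/3574 + r(-64, -16)/(-3170) = -70/⅕/3574 + (23/5 - ⅖*(-64))/(-3170) = -70*5*(1/3574) + (23/5 + 128/5)*(-1/3170) = -350*1/3574 + (151/5)*(-1/3170) = -175/1787 - 151/15850 = -3043587/28323950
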